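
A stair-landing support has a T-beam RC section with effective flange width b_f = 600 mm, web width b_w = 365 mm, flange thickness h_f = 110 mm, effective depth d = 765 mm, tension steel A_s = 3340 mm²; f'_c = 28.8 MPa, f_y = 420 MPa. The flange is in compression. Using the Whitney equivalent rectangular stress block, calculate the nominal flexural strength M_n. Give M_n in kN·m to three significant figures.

M_n ≈ 1010 kN·m

Tension: T = A_s f_y = 3340 × 420 = 1402800 N.
Try a within the flange: a = T/(0.85 f'_c b_f) = 1402800/(0.85 × 28.8 × 600) = 95.51 mm.
Since a = 95.51 ≤ h_f = 110 mm, the stress block lies entirely in the flange; analyse as a rectangular beam of width b_f.
M_n = T(d − a/2) = 1402800 × (765 − 47.755) = 1006.15 × 10⁶ N·mm.
M_n = 1006.15 kN·m.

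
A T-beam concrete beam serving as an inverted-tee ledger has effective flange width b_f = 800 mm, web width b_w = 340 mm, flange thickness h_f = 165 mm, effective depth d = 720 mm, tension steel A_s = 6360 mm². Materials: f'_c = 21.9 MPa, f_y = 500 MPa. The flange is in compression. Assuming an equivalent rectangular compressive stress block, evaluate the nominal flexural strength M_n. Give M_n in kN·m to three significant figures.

Tension: T = A_s f_y = 6360 × 500 = 3180000 N.
Try a within the flange: a = T/(0.85 f'_c b_f) = 3180000/(0.85 × 21.9 × 800) = 213.54 mm.
a = 213.54 > h_f = 165 mm: the block extends into the web. Split into flange-overhang and web parts.
C_f = 0.85 f'_c (b_f − b_w) h_f = 0.85 × 21.9 × (800 − 340) × 165 = 1412879 N.
Remaining web compression depth: a_w = (T − C_f)/(0.85 f'_c b_w) = (3180000 − 1412879)/(0.85 × 21.9 × 340) = 279.21 mm.
M_n = C_f(d − h_f/2) + (T − C_f)(d − a_w/2) = 1412879 × (720 − 82.5) + 1767121 × (720 − 139.605) = 900.71 + 1025.63 = 1926.34 × 10⁶ N·mm.
M_n = 1926.34 kN·m.

M_n ≈ 1930 kN·m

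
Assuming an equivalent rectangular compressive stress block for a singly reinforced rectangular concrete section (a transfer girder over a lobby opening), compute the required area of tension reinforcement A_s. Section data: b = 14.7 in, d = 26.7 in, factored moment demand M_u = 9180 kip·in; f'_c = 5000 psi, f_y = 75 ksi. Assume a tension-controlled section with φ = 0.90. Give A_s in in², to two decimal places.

M_n = M_u/φ = 9180/0.90 = 10200 kip·in.
From M_n = 0.85 f'_c a b (d − a/2):
a = d − √(d² − 2M_n/(0.85 f'_c b)) = 26.7 − √(26.7² − 2 × 10200/(0.85 × 5 × 14.7)) = 7.044 in.
A_s = 0.85 f'_c a b / f_y = 0.85 × 5 × 7.044 × 14.7 / 75 = 5.868 in².

A_s ≈ 5.87 in²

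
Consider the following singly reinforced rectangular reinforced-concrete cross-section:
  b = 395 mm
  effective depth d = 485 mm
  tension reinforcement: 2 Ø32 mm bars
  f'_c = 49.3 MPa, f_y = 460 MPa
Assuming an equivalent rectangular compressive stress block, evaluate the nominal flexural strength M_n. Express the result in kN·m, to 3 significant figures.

M_n ≈ 342 kN·m

A_s = 2 × 804 = 1608 mm².
T = A_s f_y = 1608 × 460 = 739680 N = 739.68 kN.
From C = T: a = T/(0.85 f'_c b) = 739680/(0.85 × 49.3 × 395) = 44.69 mm.
M_n = T(d − a/2) = 739.68 kN × (485 − 22.345) mm = 342.22 kN·m.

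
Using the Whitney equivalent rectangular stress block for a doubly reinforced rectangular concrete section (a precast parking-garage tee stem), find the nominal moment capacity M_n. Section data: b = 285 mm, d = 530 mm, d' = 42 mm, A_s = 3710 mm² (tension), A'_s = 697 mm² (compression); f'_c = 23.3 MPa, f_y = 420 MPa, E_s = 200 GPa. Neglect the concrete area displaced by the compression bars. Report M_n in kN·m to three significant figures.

Assume both tension and compression steel yield.
Net tension couple steel: A_s − A'_s = 3013 mm².
a = (A_s − A'_s) f_y / (0.85 f'_c b) = 1265460/(0.85 × 23.3 × 285) = 224.20 mm.
c = a/β₁ = 224.20/0.85 = 263.76 mm; ε'_s = 0.003(c − d')/c = 0.0025 ≥ f_y/E_s = 0.0021, so compression steel does yield.
M_n = (A_s − A'_s) f_y (d − a/2) + A'_s f_y (d − d') = [1265460 × (530 − 112.1) + 292740 × (530 − 42)] × 10⁻⁶ = 528.84 + 142.86 = 671.70 kN·m.

M_n ≈ 672 kN·m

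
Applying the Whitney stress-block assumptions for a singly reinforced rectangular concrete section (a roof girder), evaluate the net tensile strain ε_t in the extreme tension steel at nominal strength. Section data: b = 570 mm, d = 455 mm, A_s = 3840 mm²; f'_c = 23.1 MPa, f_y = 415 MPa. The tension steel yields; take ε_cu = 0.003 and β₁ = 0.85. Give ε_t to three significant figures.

a = A_s f_y/(0.85 f'_c b) = 142.39 mm.
β₁ = 0.85, so c = a/β₁ = 142.39/0.85 = 167.52 mm.
From the linear strain diagram with ε_cu = 0.003: ε_t = 0.003 (d − c)/c = 0.003 × (455 − 167.52)/167.52 = 0.00515.
Since ε_t ≥ 0.005, the section is tension-controlled.

ε_t ≈ 0.00515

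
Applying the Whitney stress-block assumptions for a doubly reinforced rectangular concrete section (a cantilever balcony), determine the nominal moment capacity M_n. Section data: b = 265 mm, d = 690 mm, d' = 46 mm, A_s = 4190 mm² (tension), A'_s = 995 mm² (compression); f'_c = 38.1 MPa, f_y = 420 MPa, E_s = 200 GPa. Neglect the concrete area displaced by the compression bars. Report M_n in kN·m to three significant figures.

Assume both tension and compression steel yield.
Net tension couple steel: A_s − A'_s = 3195 mm².
a = (A_s − A'_s) f_y / (0.85 f'_c b) = 1341900/(0.85 × 38.1 × 265) = 156.36 mm.
c = a/β₁ = 156.36/0.778 = 200.98 mm; ε'_s = 0.003(c − d')/c = 0.0023 ≥ f_y/E_s = 0.0021, so compression steel does yield.
M_n = (A_s − A'_s) f_y (d − a/2) + A'_s f_y (d − d') = [1341900 × (690 − 78.18) + 417900 × (690 − 46)] × 10⁻⁶ = 821.00 + 269.13 = 1090.13 kN·m.

M_n ≈ 1090 kN·m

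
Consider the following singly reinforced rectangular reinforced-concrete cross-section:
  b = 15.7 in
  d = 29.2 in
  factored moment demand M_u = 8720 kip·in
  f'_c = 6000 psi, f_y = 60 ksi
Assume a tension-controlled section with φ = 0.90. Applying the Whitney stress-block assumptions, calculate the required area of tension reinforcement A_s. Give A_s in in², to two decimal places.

A_s ≈ 5.99 in²

M_n = M_u/φ = 8720/0.90 = 9688.89 kip·in.
From M_n = 0.85 f'_c a b (d − a/2):
a = d − √(d² − 2M_n/(0.85 f'_c b)) = 29.2 − √(29.2² − 2 × 9688.89/(0.85 × 6 × 15.7)) = 4.489 in.
A_s = 0.85 f'_c a b / f_y = 0.85 × 6 × 4.489 × 15.7 / 60 = 5.991 in².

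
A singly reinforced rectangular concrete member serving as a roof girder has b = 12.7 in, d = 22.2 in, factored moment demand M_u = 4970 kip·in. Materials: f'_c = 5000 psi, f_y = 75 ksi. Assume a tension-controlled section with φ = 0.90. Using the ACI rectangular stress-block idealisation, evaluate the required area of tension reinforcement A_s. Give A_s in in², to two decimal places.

M_n = M_u/φ = 4970/0.90 = 5522.22 kip·in.
From M_n = 0.85 f'_c a b (d − a/2):
a = d − √(d² − 2M_n/(0.85 f'_c b)) = 22.2 − √(22.2² − 2 × 5522.22/(0.85 × 5 × 12.7)) = 5.223 in.
A_s = 0.85 f'_c a b / f_y = 0.85 × 5 × 5.223 × 12.7 / 75 = 3.759 in².

A_s ≈ 3.76 in²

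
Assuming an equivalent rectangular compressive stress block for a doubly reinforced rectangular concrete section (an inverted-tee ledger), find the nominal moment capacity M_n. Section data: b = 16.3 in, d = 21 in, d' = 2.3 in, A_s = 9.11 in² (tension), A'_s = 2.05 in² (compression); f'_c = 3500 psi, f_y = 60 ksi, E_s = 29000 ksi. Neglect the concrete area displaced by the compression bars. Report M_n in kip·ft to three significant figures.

M_n ≈ 779 kip·ft

Assume both steels yield.
a = (A_s − A'_s) f_y/(0.85 f'_c b) = (9.11 − 2.05) × 60/(0.85 × 3.5 × 16.3) = 8.735 in.
c = a/β₁ = 8.735/0.85 = 10.276 in; ε'_s = 0.003(c − d')/c = 0.0023 ≥ ε_y = 0.0021, so the compression steel yields.
M_n = (A_s − A'_s) f_y (d − a/2) + A'_s f_y (d − d') = 423.6 × (21 − 4.3675) + 123 × (21 − 2.3) = 7045.5 + 2300.1 = 9345.6 kip·in = 9345.6/12 = 778.80 kip·ft.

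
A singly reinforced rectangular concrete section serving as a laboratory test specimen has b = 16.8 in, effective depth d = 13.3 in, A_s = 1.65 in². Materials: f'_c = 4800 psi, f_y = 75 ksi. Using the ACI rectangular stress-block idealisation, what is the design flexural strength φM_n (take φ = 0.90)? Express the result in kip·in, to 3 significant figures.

φM_n ≈ 1380 kip·in

T = A_s f_y = 1.65 × 75 = 123.75 kips.
a = T/(0.85 f'_c b) = 123.75/(0.85 × 4.8 × 16.8) = 1.805 in.
M_n = T(d − a/2) = 123.75 × (13.3 − 0.9025) = 1534.2 kip·in.
φM_n = 0.90 × 1534.2 = 1380.8 kip·in.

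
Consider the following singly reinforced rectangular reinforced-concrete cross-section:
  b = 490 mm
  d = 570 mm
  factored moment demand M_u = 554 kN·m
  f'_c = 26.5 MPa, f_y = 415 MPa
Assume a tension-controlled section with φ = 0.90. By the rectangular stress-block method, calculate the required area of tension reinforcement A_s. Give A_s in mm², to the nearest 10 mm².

M_n = M_u/φ = 554/0.90 = 615.556 kN·m.
With M_n = 0.85 f'_c a b (d − a/2), solve the quadratic for a:
a = d − √(d² − 2M_n/(0.85 f'_c b)) = 570 − √(570² − 2 × 615.556×10⁶/(0.85 × 26.5 × 490)) = 108.09 mm.
A_s = 0.85 f'_c a b / f_y = 0.85 × 26.5 × 108.09 × 490 / 415 = 2874.7 mm².

A_s ≈ 2870 mm²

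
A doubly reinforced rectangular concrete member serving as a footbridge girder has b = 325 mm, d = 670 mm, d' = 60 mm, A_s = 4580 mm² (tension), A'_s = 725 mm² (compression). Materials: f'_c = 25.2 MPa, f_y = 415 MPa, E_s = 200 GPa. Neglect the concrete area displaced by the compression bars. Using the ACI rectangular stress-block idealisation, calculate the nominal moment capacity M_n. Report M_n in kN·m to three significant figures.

Assume both tension and compression steel yield.
Net tension couple steel: A_s − A'_s = 3855 mm².
a = (A_s − A'_s) f_y / (0.85 f'_c b) = 1599825/(0.85 × 25.2 × 325) = 229.81 mm.
c = a/β₁ = 229.81/0.85 = 270.36 mm; ε'_s = 0.003(c − d')/c = 0.0023 ≥ f_y/E_s = 0.0021, so compression steel does yield.
M_n = (A_s − A'_s) f_y (d − a/2) + A'_s f_y (d − d') = [1599825 × (670 − 114.905) + 300875 × (670 − 60)] × 10⁻⁶ = 888.05 + 183.53 = 1071.58 kN·m.

M_n ≈ 1070 kN·m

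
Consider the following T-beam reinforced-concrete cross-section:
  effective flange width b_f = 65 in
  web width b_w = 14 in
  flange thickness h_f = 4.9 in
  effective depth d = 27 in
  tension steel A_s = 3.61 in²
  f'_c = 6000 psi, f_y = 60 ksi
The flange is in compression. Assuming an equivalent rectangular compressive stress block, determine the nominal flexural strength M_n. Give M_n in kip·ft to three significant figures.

M_n ≈ 481 kip·ft

Tension: T = A_s f_y = 3.61 × 60 = 216.6 kips.
Try a within the flange: a = T/(0.85 f'_c b_f) = 216.6/(0.85 × 6 × 65) = 0.653 in.
Since a = 0.653 ≤ h_f = 4.9 in, the stress block lies entirely in the flange; analyse as a rectangular beam of width b_f.
M_n = T(d − a/2) = 216.6 × (27 − 0.3265) = 5777.5 kip·in.
M_n = 5777.5/12 = 481.46 kip·ft.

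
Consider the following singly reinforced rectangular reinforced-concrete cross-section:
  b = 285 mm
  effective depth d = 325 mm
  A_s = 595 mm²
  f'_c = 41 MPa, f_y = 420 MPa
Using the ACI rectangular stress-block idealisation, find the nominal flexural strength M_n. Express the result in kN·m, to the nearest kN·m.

M_n ≈ 78 kN·m

T = A_s f_y = 595 × 420 = 249900 N = 249.9 kN.
From C = T: a = T/(0.85 f'_c b) = 249900/(0.85 × 41 × 285) = 25.16 mm.
M_n = T(d − a/2) = 249.9 kN × (325 − 12.58) mm = 78.07 kN·m.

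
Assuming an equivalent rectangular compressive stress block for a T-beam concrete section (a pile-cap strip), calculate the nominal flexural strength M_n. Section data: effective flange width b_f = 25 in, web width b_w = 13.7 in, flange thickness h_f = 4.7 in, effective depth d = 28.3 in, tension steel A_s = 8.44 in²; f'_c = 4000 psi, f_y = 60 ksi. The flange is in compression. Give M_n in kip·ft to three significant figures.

M_n ≈ 1060 kip·ft

Tension: T = A_s f_y = 8.44 × 60 = 506.4 kips.
Try a within the flange: a = T/(0.85 f'_c b_f) = 506.4/(0.85 × 4 × 25) = 5.958 in.
a = 5.958 > h_f = 4.7 in: the block extends into the web. Split into flange-overhang and web parts.
C_f = 0.85 f'_c (b_f − b_w) h_f = 0.85 × 4 × (25 − 13.7) × 4.7 = 180.6 kips.
Remaining web compression depth: a_w = (T − C_f)/(0.85 f'_c b_w) = (506.4 − 180.6)/(0.85 × 4 × 13.7) = 6.994 in.
M_n = C_f(d − h_f/2) + (T − C_f)(d − a_w/2) = 180.6 × (28.3 − 2.35) + 325.8 × (28.3 − 3.497) = 4686.6 + 8080.8 = 12767.4 kip·in.
M_n = 12767.4/12 = 1063.95 kip·ft.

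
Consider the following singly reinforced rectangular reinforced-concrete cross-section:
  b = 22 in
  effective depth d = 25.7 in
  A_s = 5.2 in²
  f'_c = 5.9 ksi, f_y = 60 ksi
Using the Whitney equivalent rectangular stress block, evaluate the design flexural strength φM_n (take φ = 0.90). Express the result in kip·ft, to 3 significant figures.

T = A_s f_y = 5.2 × 60 = 312 kips.
a = T/(0.85 f'_c b) = 312/(0.85 × 5.9 × 22) = 2.828 in.
M_n = T(d − a/2) = 312 × (25.7 − 1.414) = 7577.2 kip·in = 7577.2/12 = 631.43 kip·ft.
φM_n = 0.90 × 631.43 = 568.29 kip·ft.

φM_n ≈ 568 kip·ft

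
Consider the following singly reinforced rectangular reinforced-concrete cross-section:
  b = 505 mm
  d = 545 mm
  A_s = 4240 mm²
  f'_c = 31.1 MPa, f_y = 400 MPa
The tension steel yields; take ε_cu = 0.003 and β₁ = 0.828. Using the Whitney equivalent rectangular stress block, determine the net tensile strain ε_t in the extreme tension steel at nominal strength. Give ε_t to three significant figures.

a = A_s f_y/(0.85 f'_c b) = 127.04 mm.
β₁ = 0.828, so c = a/β₁ = 127.04/0.828 = 153.43 mm.
From the linear strain diagram with ε_cu = 0.003: ε_t = 0.003 (d − c)/c = 0.003 × (545 − 153.43)/153.43 = 0.00766.
Since ε_t ≥ 0.005, the section is tension-controlled.

ε_t ≈ 0.00766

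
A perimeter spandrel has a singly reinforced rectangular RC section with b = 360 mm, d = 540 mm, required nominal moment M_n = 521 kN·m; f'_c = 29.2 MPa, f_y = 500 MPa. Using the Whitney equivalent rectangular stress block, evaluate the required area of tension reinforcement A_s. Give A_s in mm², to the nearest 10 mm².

A_s ≈ 2170 mm²

With M_n = 0.85 f'_c a b (d − a/2), solve the quadratic for a:
a = d − √(d² − 2M_n/(0.85 f'_c b)) = 540 − √(540² − 2 × 521×10⁶/(0.85 × 29.2 × 360)) = 121.69 mm.
A_s = 0.85 f'_c a b / f_y = 0.85 × 29.2 × 121.69 × 360 / 500 = 2174.6 mm².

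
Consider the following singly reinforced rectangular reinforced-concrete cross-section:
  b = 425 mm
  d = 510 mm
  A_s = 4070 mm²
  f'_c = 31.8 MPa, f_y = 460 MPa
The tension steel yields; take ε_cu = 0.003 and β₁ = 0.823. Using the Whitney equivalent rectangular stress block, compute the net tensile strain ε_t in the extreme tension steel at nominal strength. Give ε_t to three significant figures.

a = A_s f_y/(0.85 f'_c b) = 162.97 mm.
β₁ = 0.823, so c = a/β₁ = 162.97/0.823 = 198.02 mm.
From the linear strain diagram with ε_cu = 0.003: ε_t = 0.003 (d − c)/c = 0.003 × (510 − 198.02)/198.02 = 0.00473.
ε_t is between 0.004 and 0.005 — transition zone.

ε_t ≈ 0.00473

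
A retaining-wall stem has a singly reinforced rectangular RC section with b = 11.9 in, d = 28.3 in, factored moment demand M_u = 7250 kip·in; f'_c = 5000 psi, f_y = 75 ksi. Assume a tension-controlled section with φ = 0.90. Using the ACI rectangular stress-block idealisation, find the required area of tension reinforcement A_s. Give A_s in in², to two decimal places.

A_s ≈ 4.27 in²

M_n = M_u/φ = 7250/0.90 = 8055.56 kip·in.
From M_n = 0.85 f'_c a b (d − a/2):
a = d − √(d² − 2M_n/(0.85 f'_c b)) = 28.3 − √(28.3² − 2 × 8055.56/(0.85 × 5 × 11.9)) = 6.338 in.
A_s = 0.85 f'_c a b / f_y = 0.85 × 5 × 6.338 × 11.9 / 75 = 4.274 in².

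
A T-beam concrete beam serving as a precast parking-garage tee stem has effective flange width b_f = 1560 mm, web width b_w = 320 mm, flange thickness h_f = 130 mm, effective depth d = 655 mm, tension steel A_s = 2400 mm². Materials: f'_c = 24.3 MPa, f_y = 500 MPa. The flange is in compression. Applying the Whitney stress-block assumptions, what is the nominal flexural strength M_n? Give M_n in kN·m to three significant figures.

Tension: T = A_s f_y = 2400 × 500 = 1200000 N.
Try a within the flange: a = T/(0.85 f'_c b_f) = 1200000/(0.85 × 24.3 × 1560) = 37.24 mm.
Since a = 37.24 ≤ h_f = 130 mm, the stress block lies entirely in the flange; analyse as a rectangular beam of width b_f.
M_n = T(d − a/2) = 1200000 × (655 − 18.62) = 763.66 × 10⁶ N·mm.
M_n = 763.66 kN·m.

M_n ≈ 764 kN·m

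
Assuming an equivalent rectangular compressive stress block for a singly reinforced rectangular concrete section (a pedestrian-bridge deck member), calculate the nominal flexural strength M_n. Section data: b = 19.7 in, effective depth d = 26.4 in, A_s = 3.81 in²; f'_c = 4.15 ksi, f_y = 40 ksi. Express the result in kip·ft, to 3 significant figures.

M_n ≈ 321 kip·ft

T = A_s f_y = 3.81 × 40 = 152.4 kips.
a = T/(0.85 f'_c b) = 152.4/(0.85 × 4.15 × 19.7) = 2.193 in.
M_n = T(d − a/2) = 152.4 × (26.4 − 1.0965) = 3856.3 kip·in = 3856.3/12 = 321.36 kip·ft.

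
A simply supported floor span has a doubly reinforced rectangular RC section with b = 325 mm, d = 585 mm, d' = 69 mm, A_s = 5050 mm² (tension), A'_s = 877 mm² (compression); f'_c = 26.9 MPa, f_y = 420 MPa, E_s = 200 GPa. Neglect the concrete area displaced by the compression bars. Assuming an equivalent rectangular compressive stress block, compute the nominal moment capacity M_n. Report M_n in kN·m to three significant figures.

M_n ≈ 1010 kN·m

Assume both tension and compression steel yield.
Net tension couple steel: A_s − A'_s = 4173 mm².
a = (A_s − A'_s) f_y / (0.85 f'_c b) = 1752660/(0.85 × 26.9 × 325) = 235.85 mm.
c = a/β₁ = 235.85/0.85 = 277.47 mm; ε'_s = 0.003(c − d')/c = 0.0023 ≥ f_y/E_s = 0.0021, so compression steel does yield.
M_n = (A_s − A'_s) f_y (d − a/2) + A'_s f_y (d − d') = [1752660 × (585 − 117.925) + 368340 × (585 − 69)] × 10⁻⁶ = 818.62 + 190.06 = 1008.68 kN·m.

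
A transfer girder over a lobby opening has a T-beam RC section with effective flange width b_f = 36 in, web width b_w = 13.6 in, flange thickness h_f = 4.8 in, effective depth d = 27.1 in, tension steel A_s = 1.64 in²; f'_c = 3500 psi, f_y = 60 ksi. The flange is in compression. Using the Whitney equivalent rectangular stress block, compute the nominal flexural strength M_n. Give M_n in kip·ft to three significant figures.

Tension: T = A_s f_y = 1.64 × 60 = 98.4 kips.
Try a within the flange: a = T/(0.85 f'_c b_f) = 98.4/(0.85 × 3.5 × 36) = 0.919 in.
Since a = 0.919 ≤ h_f = 4.8 in, the stress block lies entirely in the flange; analyse as a rectangular beam of width b_f.
M_n = T(d − a/2) = 98.4 × (27.1 − 0.4595) = 2621.4 kip·in.
M_n = 2621.4/12 = 218.45 kip·ft.

M_n ≈ 218 kip·ft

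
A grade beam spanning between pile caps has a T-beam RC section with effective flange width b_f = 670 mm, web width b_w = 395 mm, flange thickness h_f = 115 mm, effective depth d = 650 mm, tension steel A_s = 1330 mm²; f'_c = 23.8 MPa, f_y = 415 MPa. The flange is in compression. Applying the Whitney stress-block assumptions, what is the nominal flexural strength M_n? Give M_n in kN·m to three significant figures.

M_n ≈ 348 kN·m

Tension: T = A_s f_y = 1330 × 415 = 551950 N.
Try a within the flange: a = T/(0.85 f'_c b_f) = 551950/(0.85 × 23.8 × 670) = 40.72 mm.
Since a = 40.72 ≤ h_f = 115 mm, the stress block lies entirely in the flange; analyse as a rectangular beam of width b_f.
M_n = T(d − a/2) = 551950 × (650 − 20.36) = 347.53 × 10⁶ N·mm.
M_n = 347.53 kN·m.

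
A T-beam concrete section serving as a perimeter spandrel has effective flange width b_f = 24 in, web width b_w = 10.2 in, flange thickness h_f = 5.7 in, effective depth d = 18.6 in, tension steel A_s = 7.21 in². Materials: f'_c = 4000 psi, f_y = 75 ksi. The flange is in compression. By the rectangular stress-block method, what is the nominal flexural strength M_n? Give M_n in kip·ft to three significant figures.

M_n ≈ 685 kip·ft

Tension: T = A_s f_y = 7.21 × 75 = 540.75 kips.
Try a within the flange: a = T/(0.85 f'_c b_f) = 540.75/(0.85 × 4 × 24) = 6.627 in.
a = 6.627 > h_f = 5.7 in: the block extends into the web. Split into flange-overhang and web parts.
C_f = 0.85 f'_c (b_f − b_w) h_f = 0.85 × 4 × (24 − 10.2) × 5.7 = 267.4 kips.
Remaining web compression depth: a_w = (T − C_f)/(0.85 f'_c b_w) = (540.75 − 267.4)/(0.85 × 4 × 10.2) = 7.882 in.
M_n = C_f(d − h_f/2) + (T − C_f)(d − a_w/2) = 267.4 × (18.6 − 2.85) + 273.35 × (18.6 − 3.941) = 4211.6 + 4007.0 = 8218.6 kip·in.
M_n = 8218.6/12 = 684.88 kip·ft.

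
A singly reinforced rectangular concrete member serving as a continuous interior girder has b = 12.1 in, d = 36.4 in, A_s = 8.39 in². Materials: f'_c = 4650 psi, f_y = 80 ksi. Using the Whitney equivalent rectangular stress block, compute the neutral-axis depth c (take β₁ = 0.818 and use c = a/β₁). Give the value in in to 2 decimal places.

T = A_s f_y = 8.39 × 80 = 671.2 kips.
a = T/(0.85 f'_c b) = 671.2/(0.85 × 4.65 × 12.1) = 14.0344 in.
With β₁ = 0.818, c = a/β₁ = 14.0344/0.818 = 17.16 in.

c ≈ 17.16 in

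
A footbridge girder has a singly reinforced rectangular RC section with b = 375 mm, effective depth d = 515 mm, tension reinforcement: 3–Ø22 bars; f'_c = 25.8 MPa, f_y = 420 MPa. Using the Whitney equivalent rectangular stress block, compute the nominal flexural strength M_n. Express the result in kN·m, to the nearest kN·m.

A_s = 3 × 380 = 1140 mm².
T = A_s f_y = 1140 × 420 = 478800 N = 478.8 kN.
From C = T: a = T/(0.85 f'_c b) = 478800/(0.85 × 25.8 × 375) = 58.22 mm.
M_n = T(d − a/2) = 478.8 kN × (515 − 29.11) mm = 232.64 kN·m.

M_n ≈ 233 kN·m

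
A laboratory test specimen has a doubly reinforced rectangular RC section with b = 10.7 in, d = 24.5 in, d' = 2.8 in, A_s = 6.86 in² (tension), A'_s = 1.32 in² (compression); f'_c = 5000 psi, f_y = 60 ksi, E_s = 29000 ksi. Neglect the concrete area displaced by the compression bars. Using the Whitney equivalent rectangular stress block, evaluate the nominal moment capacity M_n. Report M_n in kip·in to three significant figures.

Assume both steels yield.
a = (A_s − A'_s) f_y/(0.85 f'_c b) = (6.86 − 1.32) × 60/(0.85 × 5 × 10.7) = 7.310 in.
c = a/β₁ = 7.310/0.8 = 9.138 in; ε'_s = 0.003(c − d')/c = 0.0021 ≥ ε_y = 0.0021, so the compression steel yields.
M_n = (A_s − A'_s) f_y (d − a/2) + A'_s f_y (d − d') = 332.4 × (24.5 − 3.655) + 79.2 × (24.5 − 2.8) = 6928.9 + 1718.6 = 8647.5 kip·in.

M_n ≈ 8650 kip·in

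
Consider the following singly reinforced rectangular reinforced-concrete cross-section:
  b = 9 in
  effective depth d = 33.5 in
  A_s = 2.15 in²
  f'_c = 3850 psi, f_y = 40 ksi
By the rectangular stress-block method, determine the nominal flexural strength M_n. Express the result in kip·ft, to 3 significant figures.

T = A_s f_y = 2.15 × 40 = 86 kips.
a = T/(0.85 f'_c b) = 86/(0.85 × 3.85 × 9) = 2.920 in.
M_n = T(d − a/2) = 86 × (33.5 − 1.46) = 2755.4 kip·in = 2755.4/12 = 229.62 kip·ft.

M_n ≈ 230 kip·ft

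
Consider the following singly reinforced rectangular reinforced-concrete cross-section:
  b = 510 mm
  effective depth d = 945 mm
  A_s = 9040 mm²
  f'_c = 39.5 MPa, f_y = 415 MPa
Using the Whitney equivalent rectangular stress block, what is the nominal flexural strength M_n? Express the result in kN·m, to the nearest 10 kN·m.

M_n ≈ 3130 kN·m

T = A_s f_y = 9040 × 415 = 3751600 N = 3751.6 kN.
From C = T: a = T/(0.85 f'_c b) = 3751600/(0.85 × 39.5 × 510) = 219.09 mm.
M_n = T(d − a/2) = 3751.6 kN × (945 − 109.545) mm = 3134.29 kN·m.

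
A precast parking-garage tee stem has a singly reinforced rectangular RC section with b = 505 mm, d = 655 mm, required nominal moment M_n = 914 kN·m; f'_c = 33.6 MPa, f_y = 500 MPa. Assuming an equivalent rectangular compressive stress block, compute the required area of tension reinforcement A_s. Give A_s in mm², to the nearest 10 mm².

With M_n = 0.85 f'_c a b (d − a/2), solve the quadratic for a:
a = d − √(d² − 2M_n/(0.85 f'_c b)) = 655 − √(655² − 2 × 914×10⁶/(0.85 × 33.6 × 505)) = 105.20 mm.
A_s = 0.85 f'_c a b / f_y = 0.85 × 33.6 × 105.20 × 505 / 500 = 3034.6 mm².

A_s ≈ 3030 mm²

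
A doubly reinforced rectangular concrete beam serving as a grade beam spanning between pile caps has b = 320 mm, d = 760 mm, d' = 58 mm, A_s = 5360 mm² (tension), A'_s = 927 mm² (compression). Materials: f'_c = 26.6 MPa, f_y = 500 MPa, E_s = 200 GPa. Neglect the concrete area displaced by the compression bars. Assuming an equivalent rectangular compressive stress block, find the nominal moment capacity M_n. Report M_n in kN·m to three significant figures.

Assume both tension and compression steel yield.
Net tension couple steel: A_s − A'_s = 4433 mm².
a = (A_s − A'_s) f_y / (0.85 f'_c b) = 2216500/(0.85 × 26.6 × 320) = 306.35 mm.
c = a/β₁ = 306.35/0.85 = 360.41 mm; ε'_s = 0.003(c − d')/c = 0.0025 ≥ f_y/E_s = 0.0025, so compression steel does yield.
M_n = (A_s − A'_s) f_y (d − a/2) + A'_s f_y (d − d') = [2216500 × (760 − 153.175) + 463500 × (760 − 58)] × 10⁻⁶ = 1345.03 + 325.38 = 1670.41 kN·m.

M_n ≈ 1670 kN·m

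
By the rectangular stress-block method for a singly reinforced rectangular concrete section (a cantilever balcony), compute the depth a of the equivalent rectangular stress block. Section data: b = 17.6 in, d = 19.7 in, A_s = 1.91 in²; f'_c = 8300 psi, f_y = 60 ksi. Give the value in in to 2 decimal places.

a ≈ 0.92 in

T = A_s f_y = 1.91 × 60 = 114.6 kips.
a = T/(0.85 f'_c b) = 114.6/(0.85 × 8.3 × 17.6) = 0.92 in.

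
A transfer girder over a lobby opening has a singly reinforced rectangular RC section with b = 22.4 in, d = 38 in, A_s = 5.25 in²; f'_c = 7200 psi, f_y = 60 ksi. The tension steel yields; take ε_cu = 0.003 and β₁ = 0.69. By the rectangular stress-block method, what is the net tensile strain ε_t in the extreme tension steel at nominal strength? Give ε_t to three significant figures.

a = A_s f_y/(0.85 f'_c b) = 2.298 in.
β₁ = 0.69, so c = a/β₁ = 2.298/0.69 = 3.330 in.
From the linear strain diagram with ε_cu = 0.003: ε_t = 0.003 (d − c)/c = 0.003 × (38 − 3.330)/3.330 = 0.0312.
Since ε_t ≥ 0.005, the section is tension-controlled.

ε_t ≈ 0.0312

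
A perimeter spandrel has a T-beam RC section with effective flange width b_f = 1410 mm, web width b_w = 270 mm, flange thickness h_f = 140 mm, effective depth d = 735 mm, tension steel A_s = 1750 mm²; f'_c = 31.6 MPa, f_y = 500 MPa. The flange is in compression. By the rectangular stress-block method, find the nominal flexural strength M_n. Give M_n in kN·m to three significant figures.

Tension: T = A_s f_y = 1750 × 500 = 875000 N.
Try a within the flange: a = T/(0.85 f'_c b_f) = 875000/(0.85 × 31.6 × 1410) = 23.10 mm.
Since a = 23.10 ≤ h_f = 140 mm, the stress block lies entirely in the flange; analyse as a rectangular beam of width b_f.
M_n = T(d − a/2) = 875000 × (735 − 11.55) = 633.02 × 10⁶ N·mm.
M_n = 633.02 kN·m.

M_n ≈ 633 kN·m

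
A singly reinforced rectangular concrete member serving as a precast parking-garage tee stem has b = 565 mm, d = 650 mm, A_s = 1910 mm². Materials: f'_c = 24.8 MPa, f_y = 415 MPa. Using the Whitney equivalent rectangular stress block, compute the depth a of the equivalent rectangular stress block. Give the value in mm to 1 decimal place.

a ≈ 66.6 mm

T = A_s f_y = 1910 × 415 = 792650 N = 792.65 kN.
Setting C = 0.85 f'_c a b equal to T: a = 792650/(0.85 × 24.8 × 565) = 66.6 mm.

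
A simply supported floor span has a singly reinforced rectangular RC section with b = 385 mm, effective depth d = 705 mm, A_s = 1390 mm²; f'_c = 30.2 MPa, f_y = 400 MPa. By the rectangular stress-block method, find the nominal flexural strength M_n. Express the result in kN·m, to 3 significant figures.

T = A_s f_y = 1390 × 400 = 556000 N = 556 kN.
From C = T: a = T/(0.85 f'_c b) = 556000/(0.85 × 30.2 × 385) = 56.26 mm.
M_n = T(d − a/2) = 556 kN × (705 − 28.13) mm = 376.34 kN·m.

M_n ≈ 376 kN·m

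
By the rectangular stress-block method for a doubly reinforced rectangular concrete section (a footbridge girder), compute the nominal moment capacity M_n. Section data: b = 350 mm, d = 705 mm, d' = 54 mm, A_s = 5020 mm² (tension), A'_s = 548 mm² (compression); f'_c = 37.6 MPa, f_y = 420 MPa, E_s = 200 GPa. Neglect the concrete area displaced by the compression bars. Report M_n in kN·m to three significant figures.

Assume both tension and compression steel yield.
Net tension couple steel: A_s − A'_s = 4472 mm².
a = (A_s − A'_s) f_y / (0.85 f'_c b) = 1878240/(0.85 × 37.6 × 350) = 167.91 mm.
c = a/β₁ = 167.91/0.781 = 214.99 mm; ε'_s = 0.003(c − d')/c = 0.0022 ≥ f_y/E_s = 0.0021, so compression steel does yield.
M_n = (A_s − A'_s) f_y (d − a/2) + A'_s f_y (d − d') = [1878240 × (705 − 83.955) + 230160 × (705 − 54)] × 10⁻⁶ = 1166.47 + 149.83 = 1316.30 kN·m.

M_n ≈ 1320 kN·m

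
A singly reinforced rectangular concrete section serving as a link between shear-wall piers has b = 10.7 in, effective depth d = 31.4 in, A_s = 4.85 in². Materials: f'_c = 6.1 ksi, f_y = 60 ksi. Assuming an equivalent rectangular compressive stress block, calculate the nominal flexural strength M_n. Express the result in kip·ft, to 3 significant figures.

T = A_s f_y = 4.85 × 60 = 291 kips.
a = T/(0.85 f'_c b) = 291/(0.85 × 6.1 × 10.7) = 5.245 in.
M_n = T(d − a/2) = 291 × (31.4 − 2.6225) = 8374.3 kip·in = 8374.3/12 = 697.86 kip·ft.

M_n ≈ 698 kip·ft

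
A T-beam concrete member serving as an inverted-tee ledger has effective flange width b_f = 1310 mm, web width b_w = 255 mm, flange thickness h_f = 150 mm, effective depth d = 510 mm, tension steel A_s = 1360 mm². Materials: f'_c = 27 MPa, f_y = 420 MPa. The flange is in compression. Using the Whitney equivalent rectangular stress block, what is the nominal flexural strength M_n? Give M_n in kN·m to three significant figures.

Tension: T = A_s f_y = 1360 × 420 = 571200 N.
Try a within the flange: a = T/(0.85 f'_c b_f) = 571200/(0.85 × 27 × 1310) = 19.00 mm.
Since a = 19.00 ≤ h_f = 150 mm, the stress block lies entirely in the flange; analyse as a rectangular beam of width b_f.
M_n = T(d − a/2) = 571200 × (510 − 9.5) = 285.89 × 10⁶ N·mm.
M_n = 285.89 kN·m.

M_n ≈ 286 kN·m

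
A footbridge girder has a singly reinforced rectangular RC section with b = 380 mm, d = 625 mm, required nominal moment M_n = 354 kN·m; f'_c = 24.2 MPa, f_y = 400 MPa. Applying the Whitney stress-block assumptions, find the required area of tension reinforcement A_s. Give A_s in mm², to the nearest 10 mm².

A_s ≈ 1510 mm²

With M_n = 0.85 f'_c a b (d − a/2), solve the quadratic for a:
a = d − √(d² − 2M_n/(0.85 f'_c b)) = 625 − √(625² − 2 × 354×10⁶/(0.85 × 24.2 × 380)) = 77.23 mm.
A_s = 0.85 f'_c a b / f_y = 0.85 × 24.2 × 77.23 × 380 / 400 = 1509.2 mm².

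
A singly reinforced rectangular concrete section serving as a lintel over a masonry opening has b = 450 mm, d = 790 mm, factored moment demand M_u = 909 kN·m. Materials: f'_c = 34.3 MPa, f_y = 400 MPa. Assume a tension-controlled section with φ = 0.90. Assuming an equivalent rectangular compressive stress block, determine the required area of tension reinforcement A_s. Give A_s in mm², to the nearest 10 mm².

M_n = M_u/φ = 909/0.90 = 1010 kN·m.
With M_n = 0.85 f'_c a b (d − a/2), solve the quadratic for a:
a = d − √(d² − 2M_n/(0.85 f'_c b)) = 790 − √(790² − 2 × 1010×10⁶/(0.85 × 34.3 × 450)) = 104.34 mm.
A_s = 0.85 f'_c a b / f_y = 0.85 × 34.3 × 104.34 × 450 / 400 = 3422.3 mm².

A_s ≈ 3420 mm²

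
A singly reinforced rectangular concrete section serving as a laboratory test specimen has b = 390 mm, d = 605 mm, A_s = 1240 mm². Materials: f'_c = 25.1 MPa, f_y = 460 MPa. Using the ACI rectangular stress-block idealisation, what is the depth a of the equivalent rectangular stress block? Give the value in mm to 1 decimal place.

a ≈ 68.6 mm

T = A_s f_y = 1240 × 460 = 570400 N = 570.4 kN.
Setting C = 0.85 f'_c a b equal to T: a = 570400/(0.85 × 25.1 × 390) = 68.6 mm.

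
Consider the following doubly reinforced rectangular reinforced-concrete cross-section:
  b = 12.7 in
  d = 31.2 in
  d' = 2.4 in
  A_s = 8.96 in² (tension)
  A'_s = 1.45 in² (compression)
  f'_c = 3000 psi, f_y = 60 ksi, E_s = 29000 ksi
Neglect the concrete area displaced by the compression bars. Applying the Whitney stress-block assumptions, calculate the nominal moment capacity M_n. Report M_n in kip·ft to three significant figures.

Assume both steels yield.
a = (A_s − A'_s) f_y/(0.85 f'_c b) = (8.96 − 1.45) × 60/(0.85 × 3 × 12.7) = 13.914 in.
c = a/β₁ = 13.914/0.85 = 16.369 in; ε'_s = 0.003(c − d')/c = 0.0026 ≥ ε_y = 0.0021, so the compression steel yields.
M_n = (A_s − A'_s) f_y (d − a/2) + A'_s f_y (d − d') = 450.6 × (31.2 − 6.957) + 87 × (31.2 − 2.4) = 10923.9 + 2505.6 = 13429.5 kip·in = 13429.5/12 = 1119.13 kip·ft.

M_n ≈ 1120 kip·ft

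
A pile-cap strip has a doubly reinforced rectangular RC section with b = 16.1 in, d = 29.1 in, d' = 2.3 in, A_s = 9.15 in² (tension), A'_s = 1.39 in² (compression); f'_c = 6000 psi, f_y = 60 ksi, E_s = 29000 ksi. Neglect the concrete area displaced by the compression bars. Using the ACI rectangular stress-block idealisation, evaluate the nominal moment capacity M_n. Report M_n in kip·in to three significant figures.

Assume both steels yield.
a = (A_s − A'_s) f_y/(0.85 f'_c b) = (9.15 − 1.39) × 60/(0.85 × 6 × 16.1) = 5.670 in.
c = a/β₁ = 5.670/0.75 = 7.560 in; ε'_s = 0.003(c − d')/c = 0.0021 ≥ ε_y = 0.0021, so the compression steel yields.
M_n = (A_s − A'_s) f_y (d − a/2) + A'_s f_y (d − d') = 465.6 × (29.1 − 2.835) + 83.4 × (29.1 − 2.3) = 12229.0 + 2235.1 = 14464.1 kip·in.

M_n ≈ 14500 kip·in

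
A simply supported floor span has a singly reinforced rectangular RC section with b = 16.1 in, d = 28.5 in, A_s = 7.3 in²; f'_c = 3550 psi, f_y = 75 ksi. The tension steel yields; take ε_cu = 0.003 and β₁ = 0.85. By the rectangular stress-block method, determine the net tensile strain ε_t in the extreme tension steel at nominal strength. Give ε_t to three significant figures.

ε_t ≈ 0.00345

a = A_s f_y/(0.85 f'_c b) = 11.270 in.
β₁ = 0.85, so c = a/β₁ = 11.270/0.85 = 13.259 in.
From the linear strain diagram with ε_cu = 0.003: ε_t = 0.003 (d − c)/c = 0.003 × (28.5 − 13.259)/13.259 = 0.00345.
ε_t < 0.004 — the section is over-reinforced for flexure under ACI limits.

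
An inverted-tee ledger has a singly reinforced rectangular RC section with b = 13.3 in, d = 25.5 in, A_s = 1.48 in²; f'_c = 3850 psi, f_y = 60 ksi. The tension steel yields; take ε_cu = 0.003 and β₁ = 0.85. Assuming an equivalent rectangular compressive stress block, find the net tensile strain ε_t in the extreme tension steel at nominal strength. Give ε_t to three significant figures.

ε_t ≈ 0.0289

a = A_s f_y/(0.85 f'_c b) = 2.040 in.
β₁ = 0.85, so c = a/β₁ = 2.040/0.85 = 2.400 in.
From the linear strain diagram with ε_cu = 0.003: ε_t = 0.003 (d − c)/c = 0.003 × (25.5 − 2.400)/2.400 = 0.0289.
Since ε_t ≥ 0.005, the section is tension-controlled.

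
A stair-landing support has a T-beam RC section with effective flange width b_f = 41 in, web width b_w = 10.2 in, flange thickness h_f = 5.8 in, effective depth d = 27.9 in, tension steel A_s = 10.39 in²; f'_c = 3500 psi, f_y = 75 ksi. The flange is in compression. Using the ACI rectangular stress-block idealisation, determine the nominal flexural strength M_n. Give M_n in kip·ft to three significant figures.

M_n ≈ 1600 kip·ft

Tension: T = A_s f_y = 10.39 × 75 = 779.25 kips.
Try a within the flange: a = T/(0.85 f'_c b_f) = 779.25/(0.85 × 3.5 × 41) = 6.389 in.
a = 6.389 > h_f = 5.8 in: the block extends into the web. Split into flange-overhang and web parts.
C_f = 0.85 f'_c (b_f − b_w) h_f = 0.85 × 3.5 × (41 − 10.2) × 5.8 = 531.5 kips.
Remaining web compression depth: a_w = (T − C_f)/(0.85 f'_c b_w) = (779.25 − 531.5)/(0.85 × 3.5 × 10.2) = 8.164 in.
M_n = C_f(d − h_f/2) + (T − C_f)(d − a_w/2) = 531.5 × (27.9 − 2.9) + 247.75 × (27.9 − 4.082) = 13287.5 + 5900.9 = 19188.4 kip·in.
M_n = 19188.4/12 = 1599.03 kip·ft.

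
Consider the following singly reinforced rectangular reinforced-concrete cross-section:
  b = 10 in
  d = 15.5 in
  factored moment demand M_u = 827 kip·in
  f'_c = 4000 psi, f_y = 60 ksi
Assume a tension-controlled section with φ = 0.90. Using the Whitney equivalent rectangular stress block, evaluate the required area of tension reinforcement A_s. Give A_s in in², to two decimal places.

A_s ≈ 1.05 in²

M_n = M_u/φ = 827/0.90 = 918.889 kip·in.
From M_n = 0.85 f'_c a b (d − a/2):
a = d − √(d² − 2M_n/(0.85 f'_c b)) = 15.5 − √(15.5² − 2 × 918.889/(0.85 × 4 × 10)) = 1.855 in.
A_s = 0.85 f'_c a b / f_y = 0.85 × 4 × 1.855 × 10 / 60 = 1.051 in².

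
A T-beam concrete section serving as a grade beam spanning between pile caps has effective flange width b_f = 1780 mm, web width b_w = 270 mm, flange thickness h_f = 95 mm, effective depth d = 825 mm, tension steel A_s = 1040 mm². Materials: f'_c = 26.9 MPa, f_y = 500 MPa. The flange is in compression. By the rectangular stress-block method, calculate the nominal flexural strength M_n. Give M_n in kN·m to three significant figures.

Tension: T = A_s f_y = 1040 × 500 = 520000 N.
Try a within the flange: a = T/(0.85 f'_c b_f) = 520000/(0.85 × 26.9 × 1780) = 12.78 mm.
Since a = 12.78 ≤ h_f = 95 mm, the stress block lies entirely in the flange; analyse as a rectangular beam of width b_f.
M_n = T(d − a/2) = 520000 × (825 − 6.39) = 425.68 × 10⁶ N·mm.
M_n = 425.68 kN·m.

M_n ≈ 426 kN·m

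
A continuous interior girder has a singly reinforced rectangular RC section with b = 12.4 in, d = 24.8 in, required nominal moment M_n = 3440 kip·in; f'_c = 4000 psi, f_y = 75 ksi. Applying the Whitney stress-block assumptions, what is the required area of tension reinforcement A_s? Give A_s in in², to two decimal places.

From M_n = 0.85 f'_c a b (d − a/2):
a = d − √(d² − 2M_n/(0.85 f'_c b)) = 24.8 − √(24.8² − 2 × 3440/(0.85 × 4 × 12.4)) = 3.543 in.
A_s = 0.85 f'_c a b / f_y = 0.85 × 4 × 3.543 × 12.4 / 75 = 1.992 in².

A_s ≈ 1.99 in²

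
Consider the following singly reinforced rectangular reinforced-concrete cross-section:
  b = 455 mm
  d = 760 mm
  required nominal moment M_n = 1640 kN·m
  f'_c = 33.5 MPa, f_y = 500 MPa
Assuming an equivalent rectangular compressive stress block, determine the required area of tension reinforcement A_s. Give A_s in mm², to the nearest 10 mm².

A_s ≈ 4930 mm²

With M_n = 0.85 f'_c a b (d − a/2), solve the quadratic for a:
a = d − √(d² − 2M_n/(0.85 f'_c b)) = 760 − √(760² − 2 × 1640×10⁶/(0.85 × 33.5 × 455)) = 190.41 mm.
A_s = 0.85 f'_c a b / f_y = 0.85 × 33.5 × 190.41 × 455 / 500 = 4934.0 mm².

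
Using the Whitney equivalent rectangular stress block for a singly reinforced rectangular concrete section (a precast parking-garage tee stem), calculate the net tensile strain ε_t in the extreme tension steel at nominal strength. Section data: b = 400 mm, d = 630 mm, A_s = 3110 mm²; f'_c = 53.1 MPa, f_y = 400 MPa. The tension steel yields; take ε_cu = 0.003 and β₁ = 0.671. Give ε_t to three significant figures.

a = A_s f_y/(0.85 f'_c b) = 68.90 mm.
β₁ = 0.671, so c = a/β₁ = 68.90/0.671 = 102.68 mm.
From the linear strain diagram with ε_cu = 0.003: ε_t = 0.003 (d − c)/c = 0.003 × (630 − 102.68)/102.68 = 0.0154.
Since ε_t ≥ 0.005, the section is tension-controlled.

ε_t ≈ 0.0154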